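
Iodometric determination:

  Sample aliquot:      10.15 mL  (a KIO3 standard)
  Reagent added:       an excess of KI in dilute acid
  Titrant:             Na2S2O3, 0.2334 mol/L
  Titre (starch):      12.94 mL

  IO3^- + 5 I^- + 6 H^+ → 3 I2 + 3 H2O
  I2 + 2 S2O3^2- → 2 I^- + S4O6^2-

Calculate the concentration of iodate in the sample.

0.04959 mol/L

n(S2O3^2-) = 0.01294 × 0.2334 = 3.020 × 10^-3 mol
n(I2) = n(S2O3^2-)/2 = 1.510 × 10^-3 mol
From the 1:3 ratio, n(IO3^-) in the aliquot = 1/3 × 1.510 × 10^-3 = 5.034 × 10^-4 mol
[IO3^-] = 5.034 × 10^-4 / 0.01015 = 0.04959 mol/L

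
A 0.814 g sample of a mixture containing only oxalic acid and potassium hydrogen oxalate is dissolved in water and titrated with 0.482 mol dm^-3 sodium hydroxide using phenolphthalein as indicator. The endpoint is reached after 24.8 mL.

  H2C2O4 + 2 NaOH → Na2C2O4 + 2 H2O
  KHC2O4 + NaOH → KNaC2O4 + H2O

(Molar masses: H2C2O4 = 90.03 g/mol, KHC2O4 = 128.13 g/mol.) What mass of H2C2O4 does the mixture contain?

0.389 g

n(NaOH) = 0.0248 × 0.482 = 0.0120 mol
Let x = n(H2C2O4), y = n(KHC2O4).
Titrant: 2x + 1y = 0.0120;  mass: 90.03x + 128.13y = 0.814
Solving, x = 4.32 × 10^-3 mol, y = 3.32 × 10^-3 mol
mass of H2C2O4 = 4.32 × 10^-3 × 90.03 = 0.389 g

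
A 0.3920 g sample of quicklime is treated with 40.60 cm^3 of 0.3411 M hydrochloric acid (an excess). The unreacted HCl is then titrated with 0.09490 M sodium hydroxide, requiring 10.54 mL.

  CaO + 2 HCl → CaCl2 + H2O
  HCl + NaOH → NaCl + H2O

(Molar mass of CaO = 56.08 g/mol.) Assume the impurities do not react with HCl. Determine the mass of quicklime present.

0.3603 g

n(HCl) added = 0.04060 × 0.3411 = 0.01385 mol
n(NaOH) used in back-titration = 0.01054 × 0.09490 = 1.000 × 10^-3 mol
n(HCl) left over = 1.000 × 10^-3 mol (1:1 ratio)
n(HCl) consumed by analyte = 0.01385 − 1.000 × 10^-3 = 0.01285 mol
From the 1:2 ratio, n(CaO) = 1/2 × 0.01285 = 6.424 × 10^-3 mol
mass of CaO = 6.424 × 10^-3 × 56.08 = 0.3603 g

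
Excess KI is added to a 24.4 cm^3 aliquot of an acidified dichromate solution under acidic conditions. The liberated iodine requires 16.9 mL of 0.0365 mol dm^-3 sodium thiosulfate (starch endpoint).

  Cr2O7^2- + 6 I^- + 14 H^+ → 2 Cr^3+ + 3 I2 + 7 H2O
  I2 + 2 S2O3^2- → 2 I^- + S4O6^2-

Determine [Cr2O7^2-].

n(S2O3^2-) = 0.0169 × 0.0365 = 6.17 × 10^-4 mol
n(I2) = n(S2O3^2-)/2 = 3.08 × 10^-4 mol
From the 1:3 ratio, n(Cr2O7^2-) in the aliquot = 1/3 × 3.08 × 10^-4 = 1.03 × 10^-4 mol
[Cr2O7^2-] = 1.03 × 10^-4 / 0.0244 = 0.00421 mol/L

0.00421 mol/L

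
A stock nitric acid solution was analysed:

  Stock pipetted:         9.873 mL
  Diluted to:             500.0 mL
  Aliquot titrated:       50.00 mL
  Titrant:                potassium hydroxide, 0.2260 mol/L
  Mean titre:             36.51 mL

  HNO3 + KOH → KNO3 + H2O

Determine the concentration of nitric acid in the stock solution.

n(KOH) = 0.03651 × 0.2260 = 8.251 × 10^-3 mol
n(HNO3) in the aliquot = 8.251 × 10^-3 mol (1:1 ratio)
[HNO3]_dilute = 8.251 × 10^-3 / 0.05000 = 0.1650 mol/L
Dilution factor = 500.0 / 9.873 = 50.64
[HNO3]_stock = 0.1650 × 50.64 = 8.357 mol/L

8.357 mol/L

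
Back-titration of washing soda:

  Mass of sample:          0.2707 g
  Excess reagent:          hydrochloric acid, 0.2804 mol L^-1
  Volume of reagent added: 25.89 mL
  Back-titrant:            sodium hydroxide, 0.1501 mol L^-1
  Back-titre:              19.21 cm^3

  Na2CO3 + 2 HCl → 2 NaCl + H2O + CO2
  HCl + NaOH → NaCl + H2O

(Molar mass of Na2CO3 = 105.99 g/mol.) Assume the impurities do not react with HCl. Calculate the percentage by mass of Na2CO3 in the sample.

n(HCl) added = 0.02589 × 0.2804 = 7.260 × 10^-3 mol
n(NaOH) used in back-titration = 0.01921 × 0.1501 = 2.883 × 10^-3 mol
n(HCl) left over = 2.883 × 10^-3 mol (1:1 ratio)
n(HCl) consumed by analyte = 7.260 × 10^-3 − 2.883 × 10^-3 = 4.376 × 10^-3 mol
From the 1:2 ratio, n(Na2CO3) = 1/2 × 4.376 × 10^-3 = 2.188 × 10^-3 mol
mass of Na2CO3 = 2.188 × 10^-3 × 105.99 = 0.2319 g
% Na2CO3 = 0.2319 / 0.2707 × 100 = 85.67 %

85.67 %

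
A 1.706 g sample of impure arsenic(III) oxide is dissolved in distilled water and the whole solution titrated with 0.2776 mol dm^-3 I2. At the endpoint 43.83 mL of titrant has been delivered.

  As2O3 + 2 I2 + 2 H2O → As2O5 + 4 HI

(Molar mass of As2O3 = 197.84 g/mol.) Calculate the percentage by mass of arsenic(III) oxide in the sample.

n(I2) = 0.04383 L × 0.2776 mol/L = 0.01217 mol
From the 1:2 ratio, n(As2O3) = 1/2 × 0.01217 = 6.084 × 10^-3 mol
mass of As2O3 = 6.084 × 10^-3 × 197.84 g/mol = 1.204 g
% As2O3 = 1.204 / 1.706 × 100 = 70.55 %

70.55 %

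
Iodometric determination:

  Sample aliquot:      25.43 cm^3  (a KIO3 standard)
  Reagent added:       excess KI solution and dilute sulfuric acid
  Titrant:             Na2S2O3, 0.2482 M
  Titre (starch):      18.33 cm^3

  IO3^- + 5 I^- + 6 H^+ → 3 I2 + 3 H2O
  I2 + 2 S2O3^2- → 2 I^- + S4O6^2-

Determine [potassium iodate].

0.02982 M

n(S2O3^2-) = 0.01833 × 0.2482 = 4.550 × 10^-3 mol
n(I2) = n(S2O3^2-)/2 = 2.275 × 10^-3 mol
From the 1:3 ratio, n(IO3^-) in the aliquot = 1/3 × 2.275 × 10^-3 = 7.583 × 10^-4 mol
[IO3^-] = 7.583 × 10^-4 / 0.02543 = 0.02982 mol/L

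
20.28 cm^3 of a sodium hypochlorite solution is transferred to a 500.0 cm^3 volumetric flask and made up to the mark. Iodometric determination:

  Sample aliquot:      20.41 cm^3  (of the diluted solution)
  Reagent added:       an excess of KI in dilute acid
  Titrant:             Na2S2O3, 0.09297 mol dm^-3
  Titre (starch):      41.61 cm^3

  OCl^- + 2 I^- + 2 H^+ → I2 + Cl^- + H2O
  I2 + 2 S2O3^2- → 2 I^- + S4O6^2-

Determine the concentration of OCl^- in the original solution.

n(S2O3^2-) = 0.04161 × 0.09297 = 3.868 × 10^-3 mol
n(I2) = n(S2O3^2-)/2 = 1.934 × 10^-3 mol
n(OCl^-) in the aliquot = 1.934 × 10^-3 mol (1:1 ratio)
[OCl^-]_dilute = 1.934 × 10^-3 / 0.02041 = 0.09477 mol/L
[OCl^-]_original = 0.09477 × 500.0/20.28 = 2.337 mol/L

2.337 mol/L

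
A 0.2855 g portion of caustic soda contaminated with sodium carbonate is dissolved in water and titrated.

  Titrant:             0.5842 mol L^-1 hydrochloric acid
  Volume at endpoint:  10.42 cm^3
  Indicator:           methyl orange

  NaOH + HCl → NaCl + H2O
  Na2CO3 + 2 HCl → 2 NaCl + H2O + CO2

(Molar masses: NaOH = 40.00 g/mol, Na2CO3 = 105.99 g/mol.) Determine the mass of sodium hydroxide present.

0.1142 g

n(HCl) = 0.01042 × 0.5842 = 6.087 × 10^-3 mol
Let x = n(NaOH), y = n(Na2CO3).
Titrant: 1x + 2y = 6.087 × 10^-3;  mass: 40.00x + 105.99y = 0.2855
Solving, x = 2.855 × 10^-3 mol, y = 1.616 × 10^-3 mol
mass of NaOH = 2.855 × 10^-3 × 40.00 = 0.1142 g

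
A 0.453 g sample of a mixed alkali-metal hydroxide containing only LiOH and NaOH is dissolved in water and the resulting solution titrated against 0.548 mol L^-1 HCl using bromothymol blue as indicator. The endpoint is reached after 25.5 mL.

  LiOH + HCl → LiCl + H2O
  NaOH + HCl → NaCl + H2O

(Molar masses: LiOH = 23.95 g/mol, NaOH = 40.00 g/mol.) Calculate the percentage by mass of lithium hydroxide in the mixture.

34.9 %

n(HCl) = 0.0255 × 0.548 = 0.0140 mol
Let x = n(LiOH), y = n(NaOH).
Titrant: 1x + 1y = 0.0140;  mass: 23.95x + 40.00y = 0.453
Solving, x = 6.60 × 10^-3 mol, y = 7.37 × 10^-3 mol
mass of LiOH = 6.60 × 10^-3 × 23.95 = 0.158 g
% LiOH = 0.158 / 0.453 × 100 = 34.9 %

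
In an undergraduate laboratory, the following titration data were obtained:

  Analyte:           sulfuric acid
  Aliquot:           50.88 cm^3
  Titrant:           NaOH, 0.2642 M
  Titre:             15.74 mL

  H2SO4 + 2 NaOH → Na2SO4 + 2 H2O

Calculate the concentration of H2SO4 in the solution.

0.04087 M

n(NaOH) = 0.01574 L × 0.2642 mol/L = 4.159 × 10^-3 mol
From the 1:2 mole ratio, n(H2SO4) = 1/2 × 4.159 × 10^-3 = 2.079 × 10^-3 mol
[H2SO4] = 2.079 × 10^-3 mol / 0.05088 L = 0.04087 mol/L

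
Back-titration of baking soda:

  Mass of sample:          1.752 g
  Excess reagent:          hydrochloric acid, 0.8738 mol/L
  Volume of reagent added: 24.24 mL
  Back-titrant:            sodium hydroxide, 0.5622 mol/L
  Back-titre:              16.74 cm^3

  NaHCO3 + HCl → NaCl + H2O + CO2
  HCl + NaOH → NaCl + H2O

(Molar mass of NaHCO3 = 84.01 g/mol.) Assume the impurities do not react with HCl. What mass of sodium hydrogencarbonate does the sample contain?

n(HCl) added = 0.02424 × 0.8738 = 0.02118 mol
n(NaOH) used in back-titration = 0.01674 × 0.5622 = 9.411 × 10^-3 mol
n(HCl) left over = 9.411 × 10^-3 mol (1:1 ratio)
n(HCl) consumed by analyte = 0.02118 − 9.411 × 10^-3 = 0.01177 mol
n(NaHCO3) = 0.01177 mol (1:1 ratio)
mass of NaHCO3 = 0.01177 × 84.01 = 0.9888 g

0.9888 g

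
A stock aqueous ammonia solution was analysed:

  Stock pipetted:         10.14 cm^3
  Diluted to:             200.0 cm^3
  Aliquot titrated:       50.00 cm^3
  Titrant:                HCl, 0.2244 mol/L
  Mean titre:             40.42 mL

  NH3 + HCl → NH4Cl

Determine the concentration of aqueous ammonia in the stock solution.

n(HCl) = 0.04042 × 0.2244 = 9.070 × 10^-3 mol
n(NH3) in the aliquot = 9.070 × 10^-3 mol (1:1 ratio)
[NH3]_dilute = 9.070 × 10^-3 / 0.05000 = 0.1814 mol/L
Dilution factor = 200.0 / 10.14 = 19.72
[NH3]_stock = 0.1814 × 19.72 = 3.578 mol/L

3.578 mol/L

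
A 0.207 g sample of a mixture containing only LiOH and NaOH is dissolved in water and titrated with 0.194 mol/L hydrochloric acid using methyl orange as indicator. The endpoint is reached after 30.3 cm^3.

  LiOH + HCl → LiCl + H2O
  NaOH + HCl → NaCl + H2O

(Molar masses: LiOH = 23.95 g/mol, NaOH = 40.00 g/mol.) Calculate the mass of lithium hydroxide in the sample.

0.0420 g

n(HCl) = 0.0303 × 0.194 = 5.88 × 10^-3 mol
Let x = n(LiOH), y = n(NaOH).
Titrant: 1x + 1y = 5.88 × 10^-3;  mass: 23.95x + 40.00y = 0.207
Solving, x = 1.75 × 10^-3 mol, y = 4.13 × 10^-3 mol
mass of LiOH = 1.75 × 10^-3 × 23.95 = 0.0420 g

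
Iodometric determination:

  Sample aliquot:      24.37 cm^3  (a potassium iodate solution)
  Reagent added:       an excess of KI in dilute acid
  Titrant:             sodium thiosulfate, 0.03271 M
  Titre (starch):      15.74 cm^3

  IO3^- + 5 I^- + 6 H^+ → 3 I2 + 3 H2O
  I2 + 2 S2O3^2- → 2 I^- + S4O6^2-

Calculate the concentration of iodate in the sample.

n(S2O3^2-) = 0.01574 × 0.03271 = 5.149 × 10^-4 mol
n(I2) = n(S2O3^2-)/2 = 2.574 × 10^-4 mol
From the 1:3 ratio, n(IO3^-) in the aliquot = 1/3 × 2.574 × 10^-4 = 8.581 × 10^-5 mol
[IO3^-] = 8.581 × 10^-5 / 0.02437 = 0.003521 mol/L

0.003521 M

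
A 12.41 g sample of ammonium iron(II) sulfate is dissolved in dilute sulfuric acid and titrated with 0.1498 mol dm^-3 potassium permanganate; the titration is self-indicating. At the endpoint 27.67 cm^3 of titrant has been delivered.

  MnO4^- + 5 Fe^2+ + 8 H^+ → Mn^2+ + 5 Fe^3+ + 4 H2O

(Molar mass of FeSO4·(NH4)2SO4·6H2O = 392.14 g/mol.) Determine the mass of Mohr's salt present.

8.127 g

n(KMnO4) = 0.02767 L × 0.1498 mol/L = 4.145 × 10^-3 mol
From the 5:1 ratio, n(FeSO4·(NH4)2SO4·6H2O) = 5/1 × 4.145 × 10^-3 = 0.02072 mol
mass of FeSO4·(NH4)2SO4·6H2O = 0.02072 × 392.14 g/mol = 8.127 g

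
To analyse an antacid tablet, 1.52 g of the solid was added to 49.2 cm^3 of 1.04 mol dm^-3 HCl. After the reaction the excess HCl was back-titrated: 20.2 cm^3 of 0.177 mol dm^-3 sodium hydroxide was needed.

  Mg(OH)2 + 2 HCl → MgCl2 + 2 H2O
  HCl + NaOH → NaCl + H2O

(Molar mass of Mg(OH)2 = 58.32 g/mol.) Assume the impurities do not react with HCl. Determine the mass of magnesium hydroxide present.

1.39 g

n(HCl) added = 0.0492 × 1.04 = 0.0512 mol
n(NaOH) used in back-titration = 0.0202 × 0.177 = 3.58 × 10^-3 mol
n(HCl) left over = 3.58 × 10^-3 mol (1:1 ratio)
n(HCl) consumed by analyte = 0.0512 − 3.58 × 10^-3 = 0.0476 mol
From the 1:2 ratio, n(Mg(OH)2) = 1/2 × 0.0476 = 0.0238 mol
mass of Mg(OH)2 = 0.0238 × 58.32 = 1.39 g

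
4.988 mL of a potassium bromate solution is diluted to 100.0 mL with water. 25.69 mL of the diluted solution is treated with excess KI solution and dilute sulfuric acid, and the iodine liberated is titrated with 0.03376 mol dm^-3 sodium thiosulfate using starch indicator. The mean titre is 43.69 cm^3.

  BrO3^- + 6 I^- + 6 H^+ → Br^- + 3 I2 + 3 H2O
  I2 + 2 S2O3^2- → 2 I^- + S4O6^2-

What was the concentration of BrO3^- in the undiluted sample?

0.1918 mol/L

n(S2O3^2-) = 0.04369 × 0.03376 = 1.475 × 10^-3 mol
n(I2) = n(S2O3^2-)/2 = 7.375 × 10^-4 mol
From the 1:3 ratio, n(BrO3^-) in the aliquot = 1/3 × 7.375 × 10^-4 = 2.458 × 10^-4 mol
[BrO3^-]_dilute = 2.458 × 10^-4 / 0.02569 = 0.009569 mol/L
[BrO3^-]_original = 0.009569 × 100.0/4.988 = 0.1918 mol/L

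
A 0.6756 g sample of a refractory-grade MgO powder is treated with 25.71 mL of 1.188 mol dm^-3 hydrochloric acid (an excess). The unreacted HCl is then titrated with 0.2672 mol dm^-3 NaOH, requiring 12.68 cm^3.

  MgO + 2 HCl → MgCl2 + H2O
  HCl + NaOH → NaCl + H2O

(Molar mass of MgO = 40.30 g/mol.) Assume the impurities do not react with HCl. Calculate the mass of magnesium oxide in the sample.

n(HCl) added = 0.02571 × 1.188 = 0.03054 mol
n(NaOH) used in back-titration = 0.01268 × 0.2672 = 3.388 × 10^-3 mol
n(HCl) left over = 3.388 × 10^-3 mol (1:1 ratio)
n(HCl) consumed by analyte = 0.03054 − 3.388 × 10^-3 = 0.02716 mol
From the 1:2 ratio, n(MgO) = 1/2 × 0.02716 = 0.01358 mol
mass of MgO = 0.01358 × 40.30 = 0.5472 g

0.5472 g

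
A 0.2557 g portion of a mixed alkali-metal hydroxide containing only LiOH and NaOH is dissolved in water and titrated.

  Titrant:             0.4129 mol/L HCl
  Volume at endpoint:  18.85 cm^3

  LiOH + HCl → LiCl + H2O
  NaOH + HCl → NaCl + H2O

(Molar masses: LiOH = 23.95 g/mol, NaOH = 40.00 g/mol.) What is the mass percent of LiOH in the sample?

n(HCl) = 0.01885 × 0.4129 = 7.783 × 10^-3 mol
Let x = n(LiOH), y = n(NaOH).
Titrant: 1x + 1y = 7.783 × 10^-3;  mass: 23.95x + 40.00y = 0.2557
Solving, x = 3.466 × 10^-3 mol, y = 4.317 × 10^-3 mol
mass of LiOH = 3.466 × 10^-3 × 23.95 = 0.08301 g
% LiOH = 0.08301 / 0.2557 × 100 = 32.46 %

32.46 %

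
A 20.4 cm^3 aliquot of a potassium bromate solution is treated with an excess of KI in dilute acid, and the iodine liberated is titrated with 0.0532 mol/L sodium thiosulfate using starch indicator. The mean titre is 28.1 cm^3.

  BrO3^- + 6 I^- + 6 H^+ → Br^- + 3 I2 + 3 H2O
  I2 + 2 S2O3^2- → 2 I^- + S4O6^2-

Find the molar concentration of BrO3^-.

0.0122 mol/L

n(S2O3^2-) = 0.0281 × 0.0532 = 1.49 × 10^-3 mol
n(I2) = n(S2O3^2-)/2 = 7.47 × 10^-4 mol
From the 1:3 ratio, n(BrO3^-) in the aliquot = 1/3 × 7.47 × 10^-4 = 2.49 × 10^-4 mol
[BrO3^-] = 2.49 × 10^-4 / 0.0204 = 0.0122 mol/L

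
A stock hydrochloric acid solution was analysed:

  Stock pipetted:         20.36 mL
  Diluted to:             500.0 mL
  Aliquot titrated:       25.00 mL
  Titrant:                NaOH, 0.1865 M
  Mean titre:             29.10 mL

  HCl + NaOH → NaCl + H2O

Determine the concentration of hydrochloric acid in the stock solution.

5.331 M

n(NaOH) = 0.02910 × 0.1865 = 5.427 × 10^-3 mol
n(HCl) in the aliquot = 5.427 × 10^-3 mol (1:1 ratio)
[HCl]_dilute = 5.427 × 10^-3 / 0.02500 = 0.2171 mol/L
Dilution factor = 500.0 / 20.36 = 24.56
[HCl]_stock = 0.2171 × 24.56 = 5.331 mol/L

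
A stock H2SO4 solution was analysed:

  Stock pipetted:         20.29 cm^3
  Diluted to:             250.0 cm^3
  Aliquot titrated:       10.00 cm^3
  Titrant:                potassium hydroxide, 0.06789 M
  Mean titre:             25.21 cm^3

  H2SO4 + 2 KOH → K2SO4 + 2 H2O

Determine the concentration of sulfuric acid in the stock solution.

n(KOH) = 0.02521 × 0.06789 = 1.712 × 10^-3 mol
From the 1:2 ratio, n(H2SO4) in the aliquot = 1/2 × 1.712 × 10^-3 = 8.558 × 10^-4 mol
[H2SO4]_dilute = 8.558 × 10^-4 / 0.01000 = 0.08558 mol/L
Dilution factor = 250.0 / 20.29 = 12.32
[H2SO4]_stock = 0.08558 × 12.32 = 1.054 mol/L

1.054 M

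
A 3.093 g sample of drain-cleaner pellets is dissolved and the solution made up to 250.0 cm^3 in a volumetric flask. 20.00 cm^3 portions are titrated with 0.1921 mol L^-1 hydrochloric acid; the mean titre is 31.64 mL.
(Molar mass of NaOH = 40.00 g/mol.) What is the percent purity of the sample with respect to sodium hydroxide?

98.25 %

NaOH + HCl → NaCl + H2O
n(HCl) per titration = 0.03164 × 0.1921 = 6.078 × 10^-3 mol
n(NaOH) in each aliquot = 6.078 × 10^-3 mol (1:1 ratio)
n(NaOH) in the whole flask = 6.078 × 10^-3 × 250.0/20.00 = 0.07598 mol
mass of NaOH = 0.07598 × 40.00 = 3.039 g
% NaOH = 3.039 / 3.093 × 100 = 98.25 %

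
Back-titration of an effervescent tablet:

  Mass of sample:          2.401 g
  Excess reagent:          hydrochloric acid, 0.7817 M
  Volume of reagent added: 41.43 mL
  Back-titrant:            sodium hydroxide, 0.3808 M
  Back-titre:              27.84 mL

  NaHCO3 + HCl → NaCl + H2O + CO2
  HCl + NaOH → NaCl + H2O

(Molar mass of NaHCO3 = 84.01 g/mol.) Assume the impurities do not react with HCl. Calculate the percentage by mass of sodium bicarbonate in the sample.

n(HCl) added = 0.04143 × 0.7817 = 0.03239 mol
n(NaOH) used in back-titration = 0.02784 × 0.3808 = 0.01060 mol
n(HCl) left over = 0.01060 mol (1:1 ratio)
n(HCl) consumed by analyte = 0.03239 − 0.01060 = 0.02178 mol
n(NaHCO3) = 0.02178 mol (1:1 ratio)
mass of NaHCO3 = 0.02178 × 84.01 = 1.830 g
% NaHCO3 = 1.830 / 2.401 × 100 = 76.22 %

76.22 %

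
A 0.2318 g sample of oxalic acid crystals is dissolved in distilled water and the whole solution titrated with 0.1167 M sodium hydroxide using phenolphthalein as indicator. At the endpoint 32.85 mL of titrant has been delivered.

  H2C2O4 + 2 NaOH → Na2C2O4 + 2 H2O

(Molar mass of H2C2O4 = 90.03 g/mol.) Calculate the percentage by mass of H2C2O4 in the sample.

n(NaOH) = 0.03285 L × 0.1167 mol/L = 3.834 × 10^-3 mol
From the 1:2 ratio, n(H2C2O4) = 1/2 × 3.834 × 10^-3 = 1.917 × 10^-3 mol
mass of H2C2O4 = 1.917 × 10^-3 × 90.03 g/mol = 0.1726 g
% H2C2O4 = 0.1726 / 0.2318 × 100 = 74.45 %

74.45 %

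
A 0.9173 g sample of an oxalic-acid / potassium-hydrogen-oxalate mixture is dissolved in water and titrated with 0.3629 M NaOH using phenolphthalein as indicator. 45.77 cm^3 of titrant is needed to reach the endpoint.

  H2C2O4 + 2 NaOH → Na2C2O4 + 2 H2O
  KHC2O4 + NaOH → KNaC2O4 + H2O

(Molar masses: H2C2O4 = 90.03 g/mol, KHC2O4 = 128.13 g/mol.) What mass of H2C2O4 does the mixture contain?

n(NaOH) = 0.04577 × 0.3629 = 0.01661 mol
Let x = n(H2C2O4), y = n(KHC2O4).
Titrant: 2x + 1y = 0.01661;  mass: 90.03x + 128.13y = 0.9173
Solving, x = 7.285 × 10^-3 mol, y = 2.041 × 10^-3 mol
mass of H2C2O4 = 7.285 × 10^-3 × 90.03 = 0.6558 g

0.6558 g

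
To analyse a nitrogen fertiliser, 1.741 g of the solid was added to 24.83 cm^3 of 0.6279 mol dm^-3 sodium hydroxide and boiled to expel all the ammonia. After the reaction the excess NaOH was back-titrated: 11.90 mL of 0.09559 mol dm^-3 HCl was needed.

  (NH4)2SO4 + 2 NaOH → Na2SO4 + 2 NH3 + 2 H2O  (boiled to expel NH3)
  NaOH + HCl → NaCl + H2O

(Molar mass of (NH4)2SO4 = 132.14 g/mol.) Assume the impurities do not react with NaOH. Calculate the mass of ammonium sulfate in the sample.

0.9549 g

n(NaOH) added = 0.02483 × 0.6279 = 0.01559 mol
n(HCl) used in back-titration = 0.01190 × 0.09559 = 1.138 × 10^-3 mol
n(NaOH) left over = 1.138 × 10^-3 mol (1:1 ratio)
n(NaOH) consumed by analyte = 0.01559 − 1.138 × 10^-3 = 0.01445 mol
From the 1:2 ratio, n((NH4)2SO4) = 1/2 × 0.01445 = 7.227 × 10^-3 mol
mass of (NH4)2SO4 = 7.227 × 10^-3 × 132.14 = 0.9549 g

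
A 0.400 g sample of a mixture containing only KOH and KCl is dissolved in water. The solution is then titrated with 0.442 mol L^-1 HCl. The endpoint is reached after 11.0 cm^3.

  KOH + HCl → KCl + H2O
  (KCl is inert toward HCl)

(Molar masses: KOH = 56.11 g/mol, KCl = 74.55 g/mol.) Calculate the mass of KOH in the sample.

0.273 g

n(HCl) = 0.0110 × 0.442 = 4.86 × 10^-3 mol
Let x = n(KOH), y = n(KCl).
Titrant: 1x = 4.86 × 10^-3;  mass: 56.11x + 74.55y = 0.400
Solving, x = 4.86 × 10^-3 mol, y = 1.71 × 10^-3 mol
mass of KOH = 4.86 × 10^-3 × 56.11 = 0.273 g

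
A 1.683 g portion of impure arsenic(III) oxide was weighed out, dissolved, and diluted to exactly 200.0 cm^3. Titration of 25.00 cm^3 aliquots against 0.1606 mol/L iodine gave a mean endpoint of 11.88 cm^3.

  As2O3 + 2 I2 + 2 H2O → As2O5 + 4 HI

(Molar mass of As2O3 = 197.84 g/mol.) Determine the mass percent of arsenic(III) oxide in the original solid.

89.71 %

n(I2) per titration = 0.01188 × 0.1606 = 1.908 × 10^-3 mol
From the 1:2 ratio, n(As2O3) in each aliquot = 1/2 × 1.908 × 10^-3 = 9.540 × 10^-4 mol
n(As2O3) in the whole flask = 9.540 × 10^-4 × 200.0/25.00 = 7.632 × 10^-3 mol
mass of As2O3 = 7.632 × 10^-3 × 197.84 = 1.510 g
% As2O3 = 1.510 / 1.683 × 100 = 89.71 %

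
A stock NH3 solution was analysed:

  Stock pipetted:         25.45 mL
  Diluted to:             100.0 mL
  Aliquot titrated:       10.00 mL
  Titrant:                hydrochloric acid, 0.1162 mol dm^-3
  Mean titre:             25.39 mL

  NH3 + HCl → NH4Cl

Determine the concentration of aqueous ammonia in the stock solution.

n(HCl) = 0.02539 × 0.1162 = 2.950 × 10^-3 mol
n(NH3) in the aliquot = 2.950 × 10^-3 mol (1:1 ratio)
[NH3]_dilute = 2.950 × 10^-3 / 0.01000 = 0.2950 mol/L
Dilution factor = 100.0 / 25.45 = 3.929
[NH3]_stock = 0.2950 × 3.929 = 1.159 mol/L

1.159 mol/L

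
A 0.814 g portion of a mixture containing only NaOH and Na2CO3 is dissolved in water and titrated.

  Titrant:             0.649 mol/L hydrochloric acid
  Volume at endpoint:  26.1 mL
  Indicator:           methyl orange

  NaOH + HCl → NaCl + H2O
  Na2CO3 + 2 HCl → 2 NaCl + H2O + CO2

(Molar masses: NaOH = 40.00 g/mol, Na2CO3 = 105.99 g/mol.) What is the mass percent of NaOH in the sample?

n(HCl) = 0.0261 × 0.649 = 0.0169 mol
Let x = n(NaOH), y = n(Na2CO3).
Titrant: 1x + 2y = 0.0169;  mass: 40.00x + 105.99y = 0.814
Solving, x = 6.44 × 10^-3 mol, y = 5.25 × 10^-3 mol
mass of NaOH = 6.44 × 10^-3 × 40.00 = 0.258 g
% NaOH = 0.258 / 0.814 × 100 = 31.6 %

31.6 %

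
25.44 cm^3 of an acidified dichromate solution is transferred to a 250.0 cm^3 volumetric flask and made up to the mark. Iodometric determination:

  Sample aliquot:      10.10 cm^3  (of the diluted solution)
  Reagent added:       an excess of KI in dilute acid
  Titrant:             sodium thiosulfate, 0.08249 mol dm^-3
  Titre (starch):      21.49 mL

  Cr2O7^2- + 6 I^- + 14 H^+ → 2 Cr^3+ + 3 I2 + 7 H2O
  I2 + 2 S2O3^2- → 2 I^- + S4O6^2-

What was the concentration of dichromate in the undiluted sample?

0.2875 mol/L

n(S2O3^2-) = 0.02149 × 0.08249 = 1.773 × 10^-3 mol
n(I2) = n(S2O3^2-)/2 = 8.864 × 10^-4 mol
From the 1:3 ratio, n(Cr2O7^2-) in the aliquot = 1/3 × 8.864 × 10^-4 = 2.955 × 10^-4 mol
[Cr2O7^2-]_dilute = 2.955 × 10^-4 / 0.01010 = 0.02925 mol/L
[Cr2O7^2-]_original = 0.02925 × 250.0/25.44 = 0.2875 mol/L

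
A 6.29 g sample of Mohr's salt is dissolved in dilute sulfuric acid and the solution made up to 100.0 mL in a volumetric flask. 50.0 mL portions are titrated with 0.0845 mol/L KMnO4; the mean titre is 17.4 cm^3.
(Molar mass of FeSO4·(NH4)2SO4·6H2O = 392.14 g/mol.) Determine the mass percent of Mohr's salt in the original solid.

MnO4^- + 5 Fe^2+ + 8 H^+ → Mn^2+ + 5 Fe^3+ + 4 H2O
n(KMnO4) per titration = 0.0174 × 0.0845 = 1.47 × 10^-3 mol
From the 5:1 ratio, n(FeSO4·(NH4)2SO4·6H2O) in each aliquot = 5/1 × 1.47 × 10^-3 = 7.35 × 10^-3 mol
n(FeSO4·(NH4)2SO4·6H2O) in the whole flask = 7.35 × 10^-3 × 100.0/50.0 = 0.0147 mol
mass of FeSO4·(NH4)2SO4·6H2O = 0.0147 × 392.14 = 5.77 g
% FeSO4·(NH4)2SO4·6H2O = 5.77 / 6.29 × 100 = 91.7 %

91.7 %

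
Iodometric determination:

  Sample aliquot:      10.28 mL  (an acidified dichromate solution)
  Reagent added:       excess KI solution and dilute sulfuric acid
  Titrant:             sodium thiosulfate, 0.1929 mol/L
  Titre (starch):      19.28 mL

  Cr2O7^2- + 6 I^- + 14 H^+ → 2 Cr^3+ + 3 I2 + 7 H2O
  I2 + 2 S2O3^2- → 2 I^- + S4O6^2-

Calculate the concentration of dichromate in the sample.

n(S2O3^2-) = 0.01928 × 0.1929 = 3.719 × 10^-3 mol
n(I2) = n(S2O3^2-)/2 = 1.860 × 10^-3 mol
From the 1:3 ratio, n(Cr2O7^2-) in the aliquot = 1/3 × 1.860 × 10^-3 = 6.199 × 10^-4 mol
[Cr2O7^2-] = 6.199 × 10^-4 / 0.01028 = 0.06030 mol/L

0.06030 mol/L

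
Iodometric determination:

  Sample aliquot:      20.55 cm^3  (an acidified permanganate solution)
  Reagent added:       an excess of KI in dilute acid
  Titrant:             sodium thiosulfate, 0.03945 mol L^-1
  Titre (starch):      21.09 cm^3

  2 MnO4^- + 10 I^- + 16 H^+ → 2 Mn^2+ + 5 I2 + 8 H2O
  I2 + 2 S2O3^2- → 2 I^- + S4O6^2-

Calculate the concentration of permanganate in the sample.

0.008097 mol/L

n(S2O3^2-) = 0.02109 × 0.03945 = 8.320 × 10^-4 mol
n(I2) = n(S2O3^2-)/2 = 4.160 × 10^-4 mol
From the 2:5 ratio, n(MnO4^-) in the aliquot = 2/5 × 4.160 × 10^-4 = 1.664 × 10^-4 mol
[MnO4^-] = 1.664 × 10^-4 / 0.02055 = 0.008097 mol/L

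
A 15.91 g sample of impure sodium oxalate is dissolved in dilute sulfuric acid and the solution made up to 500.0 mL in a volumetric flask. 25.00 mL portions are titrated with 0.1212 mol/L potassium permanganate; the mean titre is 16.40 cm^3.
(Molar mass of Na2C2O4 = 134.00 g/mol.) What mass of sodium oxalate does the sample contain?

13.32 g

2 MnO4^- + 5 C2O4^2- + 16 H^+ → 2 Mn^2+ + 10 CO2 + 8 H2O
n(KMnO4) per titration = 0.01640 × 0.1212 = 1.988 × 10^-3 mol
From the 5:2 ratio, n(Na2C2O4) in each aliquot = 5/2 × 1.988 × 10^-3 = 4.969 × 10^-3 mol
n(Na2C2O4) in the whole flask = 4.969 × 10^-3 × 500.0/25.00 = 0.09938 mol
mass of Na2C2O4 = 0.09938 × 134.00 = 13.32 g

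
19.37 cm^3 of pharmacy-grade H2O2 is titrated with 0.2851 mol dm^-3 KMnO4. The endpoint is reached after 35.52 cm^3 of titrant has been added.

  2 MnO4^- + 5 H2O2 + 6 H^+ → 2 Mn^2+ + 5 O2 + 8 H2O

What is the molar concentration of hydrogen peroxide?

1.307 mol/L

n(KMnO4) = 0.03552 L × 0.2851 mol/L = 0.01013 mol
From the 5:2 mole ratio, n(H2O2) = 5/2 × 0.01013 = 0.02532 mol
[H2O2] = 0.02532 mol / 0.01937 L = 1.307 mol/L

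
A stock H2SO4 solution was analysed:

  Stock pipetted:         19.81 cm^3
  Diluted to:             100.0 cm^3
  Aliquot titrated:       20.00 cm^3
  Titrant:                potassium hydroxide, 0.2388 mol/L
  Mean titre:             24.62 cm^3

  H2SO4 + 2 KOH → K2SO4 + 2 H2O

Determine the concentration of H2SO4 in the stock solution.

n(KOH) = 0.02462 × 0.2388 = 5.879 × 10^-3 mol
From the 1:2 ratio, n(H2SO4) in the aliquot = 1/2 × 5.879 × 10^-3 = 2.940 × 10^-3 mol
[H2SO4]_dilute = 2.940 × 10^-3 / 0.02000 = 0.1470 mol/L
Dilution factor = 100.0 / 19.81 = 5.048
[H2SO4]_stock = 0.1470 × 5.048 = 0.7420 mol/L

0.7420 mol/L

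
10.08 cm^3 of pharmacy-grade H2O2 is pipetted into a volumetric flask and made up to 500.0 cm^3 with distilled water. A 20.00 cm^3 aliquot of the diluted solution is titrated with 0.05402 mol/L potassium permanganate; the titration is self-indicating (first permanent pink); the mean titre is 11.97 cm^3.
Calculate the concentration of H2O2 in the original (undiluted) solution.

2 MnO4^- + 5 H2O2 + 6 H^+ → 2 Mn^2+ + 5 O2 + 8 H2O
n(KMnO4) = 0.01197 × 0.05402 = 6.466 × 10^-4 mol
From the 5:2 ratio, n(H2O2) in the aliquot = 5/2 × 6.466 × 10^-4 = 1.617 × 10^-3 mol
[H2O2]_dilute = 1.617 × 10^-3 / 0.02000 = 0.08083 mol/L
Dilution factor = 500.0 / 10.08 = 49.60
[H2O2]_stock = 0.08083 × 49.60 = 4.009 mol/L

4.009 mol/L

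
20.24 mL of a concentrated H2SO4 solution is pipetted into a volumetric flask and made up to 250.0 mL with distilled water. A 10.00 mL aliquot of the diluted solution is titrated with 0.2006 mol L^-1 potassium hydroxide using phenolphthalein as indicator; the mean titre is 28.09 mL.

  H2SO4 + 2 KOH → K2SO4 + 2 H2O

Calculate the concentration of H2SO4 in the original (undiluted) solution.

3.480 mol/L

n(KOH) = 0.02809 × 0.2006 = 5.635 × 10^-3 mol
From the 1:2 ratio, n(H2SO4) in the aliquot = 1/2 × 5.635 × 10^-3 = 2.817 × 10^-3 mol
[H2SO4]_dilute = 2.817 × 10^-3 / 0.01000 = 0.2817 mol/L
Dilution factor = 250.0 / 20.24 = 12.35
[H2SO4]_stock = 0.2817 × 12.35 = 3.480 mol/L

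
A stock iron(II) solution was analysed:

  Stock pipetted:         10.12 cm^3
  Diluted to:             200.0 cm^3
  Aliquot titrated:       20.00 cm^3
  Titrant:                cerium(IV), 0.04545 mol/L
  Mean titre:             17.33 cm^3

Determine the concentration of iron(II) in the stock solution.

Ce^4+ + Fe^2+ → Ce^3+ + Fe^3+
n(Ce4+) = 0.01733 × 0.04545 = 7.876 × 10^-4 mol
n(Fe2+) in the aliquot = 7.876 × 10^-4 mol (1:1 ratio)
[Fe2+]_dilute = 7.876 × 10^-4 / 0.02000 = 0.03938 mol/L
Dilution factor = 200.0 / 10.12 = 19.76
[Fe2+]_stock = 0.03938 × 19.76 = 0.7783 mol/L

0.7783 mol/L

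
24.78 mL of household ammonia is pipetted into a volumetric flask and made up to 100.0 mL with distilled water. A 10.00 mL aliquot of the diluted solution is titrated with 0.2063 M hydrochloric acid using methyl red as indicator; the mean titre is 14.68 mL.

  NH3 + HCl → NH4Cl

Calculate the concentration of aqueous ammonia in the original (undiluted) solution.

1.222 M

n(HCl) = 0.01468 × 0.2063 = 3.028 × 10^-3 mol
n(NH3) in the aliquot = 3.028 × 10^-3 mol (1:1 ratio)
[NH3]_dilute = 3.028 × 10^-3 / 0.01000 = 0.3028 mol/L
Dilution factor = 100.0 / 24.78 = 4.036
[NH3]_stock = 0.3028 × 4.036 = 1.222 mol/L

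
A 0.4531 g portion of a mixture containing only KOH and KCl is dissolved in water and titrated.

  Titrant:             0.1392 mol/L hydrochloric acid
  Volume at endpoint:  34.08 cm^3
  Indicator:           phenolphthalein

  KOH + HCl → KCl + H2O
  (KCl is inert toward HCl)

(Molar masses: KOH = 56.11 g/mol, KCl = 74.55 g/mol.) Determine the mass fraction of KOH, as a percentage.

n(HCl) = 0.03408 × 0.1392 = 4.744 × 10^-3 mol
Let x = n(KOH), y = n(KCl).
Titrant: 1x = 4.744 × 10^-3;  mass: 56.11x + 74.55y = 0.4531
Solving, x = 4.744 × 10^-3 mol, y = 2.507 × 10^-3 mol
mass of KOH = 4.744 × 10^-3 × 56.11 = 0.2662 g
% KOH = 0.2662 / 0.4531 × 100 = 58.75 %

58.75 %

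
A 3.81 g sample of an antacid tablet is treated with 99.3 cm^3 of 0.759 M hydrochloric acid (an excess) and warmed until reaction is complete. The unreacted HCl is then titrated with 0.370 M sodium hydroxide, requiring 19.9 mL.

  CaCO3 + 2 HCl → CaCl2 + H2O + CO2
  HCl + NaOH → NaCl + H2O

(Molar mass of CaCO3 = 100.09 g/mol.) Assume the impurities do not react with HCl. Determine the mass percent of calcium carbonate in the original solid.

89.3 %

n(HCl) added = 0.0993 × 0.759 = 0.0754 mol
n(NaOH) used in back-titration = 0.0199 × 0.370 = 7.36 × 10^-3 mol
n(HCl) left over = 7.36 × 10^-3 mol (1:1 ratio)
n(HCl) consumed by analyte = 0.0754 − 7.36 × 10^-3 = 0.0680 mol
From the 1:2 ratio, n(CaCO3) = 1/2 × 0.0680 = 0.0340 mol
mass of CaCO3 = 0.0340 × 100.09 = 3.40 g
% CaCO3 = 3.40 / 3.81 × 100 = 89.3 %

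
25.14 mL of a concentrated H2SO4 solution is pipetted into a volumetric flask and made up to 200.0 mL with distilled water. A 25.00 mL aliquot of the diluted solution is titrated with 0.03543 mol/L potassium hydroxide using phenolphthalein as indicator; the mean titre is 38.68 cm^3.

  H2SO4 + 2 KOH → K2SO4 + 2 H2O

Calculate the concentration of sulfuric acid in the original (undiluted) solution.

n(KOH) = 0.03868 × 0.03543 = 1.370 × 10^-3 mol
From the 1:2 ratio, n(H2SO4) in the aliquot = 1/2 × 1.370 × 10^-3 = 6.852 × 10^-4 mol
[H2SO4]_dilute = 6.852 × 10^-4 / 0.02500 = 0.02741 mol/L
Dilution factor = 200.0 / 25.14 = 7.955
[H2SO4]_stock = 0.02741 × 7.955 = 0.2180 mol/L

0.2180 mol/L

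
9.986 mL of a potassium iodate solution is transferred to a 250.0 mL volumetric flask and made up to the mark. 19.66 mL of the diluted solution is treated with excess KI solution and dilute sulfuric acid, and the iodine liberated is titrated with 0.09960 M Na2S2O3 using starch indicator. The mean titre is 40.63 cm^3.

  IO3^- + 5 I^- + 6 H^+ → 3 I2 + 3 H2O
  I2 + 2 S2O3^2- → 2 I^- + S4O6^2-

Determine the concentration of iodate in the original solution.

n(S2O3^2-) = 0.04063 × 0.09960 = 4.047 × 10^-3 mol
n(I2) = n(S2O3^2-)/2 = 2.023 × 10^-3 mol
From the 1:3 ratio, n(IO3^-) in the aliquot = 1/3 × 2.023 × 10^-3 = 6.745 × 10^-4 mol
[IO3^-]_dilute = 6.745 × 10^-4 / 0.01966 = 0.03431 mol/L
[IO3^-]_original = 0.03431 × 250.0/9.986 = 0.8589 mol/L

0.8589 M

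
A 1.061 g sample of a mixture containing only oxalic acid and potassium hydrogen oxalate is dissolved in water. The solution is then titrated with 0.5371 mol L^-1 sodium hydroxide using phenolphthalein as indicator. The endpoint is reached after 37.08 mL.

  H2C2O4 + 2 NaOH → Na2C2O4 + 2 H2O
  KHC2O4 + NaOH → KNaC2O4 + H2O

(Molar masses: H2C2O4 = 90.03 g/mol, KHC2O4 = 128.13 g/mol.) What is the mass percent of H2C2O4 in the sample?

n(NaOH) = 0.03708 × 0.5371 = 0.01992 mol
Let x = n(H2C2O4), y = n(KHC2O4).
Titrant: 2x + 1y = 0.01992;  mass: 90.03x + 128.13y = 1.061
Solving, x = 8.968 × 10^-3 mol, y = 1.979 × 10^-3 mol
mass of H2C2O4 = 8.968 × 10^-3 × 90.03 = 0.8074 g
% H2C2O4 = 0.8074 / 1.061 × 100 = 76.10 %

76.10 %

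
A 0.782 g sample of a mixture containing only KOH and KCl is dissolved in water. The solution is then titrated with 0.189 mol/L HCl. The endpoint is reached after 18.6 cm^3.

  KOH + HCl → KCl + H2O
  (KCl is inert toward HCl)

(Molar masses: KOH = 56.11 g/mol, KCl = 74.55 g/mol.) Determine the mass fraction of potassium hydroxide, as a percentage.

n(HCl) = 0.0186 × 0.189 = 3.52 × 10^-3 mol
Let x = n(KOH), y = n(KCl).
Titrant: 1x = 3.52 × 10^-3;  mass: 56.11x + 74.55y = 0.782
Solving, x = 3.52 × 10^-3 mol, y = 7.84 × 10^-3 mol
mass of KOH = 3.52 × 10^-3 × 56.11 = 0.197 g
% KOH = 0.197 / 0.782 × 100 = 25.2 %

25.2 %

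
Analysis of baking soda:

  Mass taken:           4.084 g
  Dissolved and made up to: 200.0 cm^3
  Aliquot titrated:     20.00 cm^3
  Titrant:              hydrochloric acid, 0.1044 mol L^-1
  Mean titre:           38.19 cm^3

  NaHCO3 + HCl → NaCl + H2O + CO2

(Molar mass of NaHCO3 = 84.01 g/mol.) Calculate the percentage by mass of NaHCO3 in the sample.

82.02 %

n(HCl) per titration = 0.03819 × 0.1044 = 3.987 × 10^-3 mol
n(NaHCO3) in each aliquot = 3.987 × 10^-3 mol (1:1 ratio)
n(NaHCO3) in the whole flask = 3.987 × 10^-3 × 200.0/20.00 = 0.03987 mol
mass of NaHCO3 = 0.03987 × 84.01 = 3.350 g
% NaHCO3 = 3.350 / 4.084 × 100 = 82.02 %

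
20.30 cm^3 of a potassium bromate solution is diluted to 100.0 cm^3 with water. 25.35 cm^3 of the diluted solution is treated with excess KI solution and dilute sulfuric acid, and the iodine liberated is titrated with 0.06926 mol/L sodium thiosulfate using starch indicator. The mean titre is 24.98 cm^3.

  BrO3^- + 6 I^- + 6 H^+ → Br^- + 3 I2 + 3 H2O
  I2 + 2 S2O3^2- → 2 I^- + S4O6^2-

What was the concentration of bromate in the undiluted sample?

n(S2O3^2-) = 0.02498 × 0.06926 = 1.730 × 10^-3 mol
n(I2) = n(S2O3^2-)/2 = 8.651 × 10^-4 mol
From the 1:3 ratio, n(BrO3^-) in the aliquot = 1/3 × 8.651 × 10^-4 = 2.884 × 10^-4 mol
[BrO3^-]_dilute = 2.884 × 10^-4 / 0.02535 = 0.01137 mol/L
[BrO3^-]_original = 0.01137 × 100.0/20.30 = 0.05603 mol/L

0.05603 mol/L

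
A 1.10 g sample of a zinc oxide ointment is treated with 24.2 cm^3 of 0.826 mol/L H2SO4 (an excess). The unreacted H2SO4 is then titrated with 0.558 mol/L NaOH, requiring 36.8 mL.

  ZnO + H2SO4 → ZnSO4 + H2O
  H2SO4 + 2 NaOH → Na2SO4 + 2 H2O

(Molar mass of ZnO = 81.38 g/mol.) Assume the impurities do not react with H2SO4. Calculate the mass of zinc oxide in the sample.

n(H2SO4) added = 0.0242 × 0.826 = 0.0200 mol
n(NaOH) used in back-titration = 0.0368 × 0.558 = 0.0205 mol
From the 1:2 ratio, n(H2SO4) left over = 1/2 × 0.0205 = 0.0103 mol
n(H2SO4) consumed by analyte = 0.0200 − 0.0103 = 9.72 × 10^-3 mol
n(ZnO) = 9.72 × 10^-3 mol (1:1 ratio)
mass of ZnO = 9.72 × 10^-3 × 81.38 = 0.791 g

0.791 g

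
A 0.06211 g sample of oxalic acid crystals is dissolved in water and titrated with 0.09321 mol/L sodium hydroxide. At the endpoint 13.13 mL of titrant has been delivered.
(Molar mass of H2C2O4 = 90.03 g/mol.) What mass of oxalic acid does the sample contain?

H2C2O4 + 2 NaOH → Na2C2O4 + 2 H2O
n(NaOH) = 0.01313 L × 0.09321 mol/L = 1.224 × 10^-3 mol
From the 1:2 ratio, n(H2C2O4) = 1/2 × 1.224 × 10^-3 = 6.119 × 10^-4 mol
mass of H2C2O4 = 6.119 × 10^-4 × 90.03 g/mol = 0.05509 g

0.05509 g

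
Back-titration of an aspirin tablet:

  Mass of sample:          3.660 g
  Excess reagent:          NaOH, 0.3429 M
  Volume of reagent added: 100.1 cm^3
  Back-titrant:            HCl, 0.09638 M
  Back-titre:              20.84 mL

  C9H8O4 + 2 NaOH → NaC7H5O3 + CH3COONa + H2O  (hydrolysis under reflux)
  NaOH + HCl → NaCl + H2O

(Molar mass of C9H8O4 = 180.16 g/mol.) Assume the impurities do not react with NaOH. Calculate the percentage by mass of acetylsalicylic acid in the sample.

n(NaOH) added = 0.1001 × 0.3429 = 0.03432 mol
n(HCl) used in back-titration = 0.02084 × 0.09638 = 2.009 × 10^-3 mol
n(NaOH) left over = 2.009 × 10^-3 mol (1:1 ratio)
n(NaOH) consumed by analyte = 0.03432 − 2.009 × 10^-3 = 0.03232 mol
From the 1:2 ratio, n(C9H8O4) = 1/2 × 0.03232 = 0.01616 mol
mass of C9H8O4 = 0.01616 × 180.16 = 2.911 g
% C9H8O4 = 2.911 / 3.660 × 100 = 79.54 %

79.54 %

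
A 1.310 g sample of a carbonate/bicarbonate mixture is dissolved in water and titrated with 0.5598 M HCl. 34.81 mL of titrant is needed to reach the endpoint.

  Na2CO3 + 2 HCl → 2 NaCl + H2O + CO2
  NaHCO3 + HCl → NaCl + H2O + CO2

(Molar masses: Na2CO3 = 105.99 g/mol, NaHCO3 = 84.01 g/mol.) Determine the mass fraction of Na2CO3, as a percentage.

42.66 %

n(HCl) = 0.03481 × 0.5598 = 0.01949 mol
Let x = n(Na2CO3), y = n(NaHCO3).
Titrant: 2x + 1y = 0.01949;  mass: 105.99x + 84.01y = 1.310
Solving, x = 5.273 × 10^-3 mol, y = 8.941 × 10^-3 mol
mass of Na2CO3 = 5.273 × 10^-3 × 105.99 = 0.5589 g
% Na2CO3 = 0.5589 / 1.310 × 100 = 42.66 %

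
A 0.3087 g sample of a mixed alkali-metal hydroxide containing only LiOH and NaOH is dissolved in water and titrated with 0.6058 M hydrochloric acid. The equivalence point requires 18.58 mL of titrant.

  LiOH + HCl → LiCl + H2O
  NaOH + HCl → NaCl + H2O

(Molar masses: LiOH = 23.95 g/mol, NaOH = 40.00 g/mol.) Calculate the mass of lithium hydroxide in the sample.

0.2112 g

n(HCl) = 0.01858 × 0.6058 = 0.01126 mol
Let x = n(LiOH), y = n(NaOH).
Titrant: 1x + 1y = 0.01126;  mass: 23.95x + 40.00y = 0.3087
Solving, x = 8.818 × 10^-3 mol, y = 2.438 × 10^-3 mol
mass of LiOH = 8.818 × 10^-3 × 23.95 = 0.2112 g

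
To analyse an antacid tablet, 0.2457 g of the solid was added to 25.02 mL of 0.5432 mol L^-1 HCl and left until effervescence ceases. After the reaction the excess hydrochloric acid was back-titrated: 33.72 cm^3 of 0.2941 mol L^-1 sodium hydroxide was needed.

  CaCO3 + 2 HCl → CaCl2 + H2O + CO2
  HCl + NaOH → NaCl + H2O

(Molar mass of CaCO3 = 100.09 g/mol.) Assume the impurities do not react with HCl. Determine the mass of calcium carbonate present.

n(HCl) added = 0.02502 × 0.5432 = 0.01359 mol
n(NaOH) used in back-titration = 0.03372 × 0.2941 = 9.917 × 10^-3 mol
n(HCl) left over = 9.917 × 10^-3 mol (1:1 ratio)
n(HCl) consumed by analyte = 0.01359 − 9.917 × 10^-3 = 3.674 × 10^-3 mol
From the 1:2 ratio, n(CaCO3) = 1/2 × 3.674 × 10^-3 = 1.837 × 10^-3 mol
mass of CaCO3 = 1.837 × 10^-3 × 100.09 = 0.1839 g

0.1839 g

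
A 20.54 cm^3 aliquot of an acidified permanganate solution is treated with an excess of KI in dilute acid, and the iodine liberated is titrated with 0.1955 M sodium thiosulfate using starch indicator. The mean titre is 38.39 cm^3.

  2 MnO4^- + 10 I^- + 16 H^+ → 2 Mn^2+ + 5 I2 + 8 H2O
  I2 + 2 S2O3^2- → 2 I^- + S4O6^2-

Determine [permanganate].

0.07308 M

n(S2O3^2-) = 0.03839 × 0.1955 = 7.505 × 10^-3 mol
n(I2) = n(S2O3^2-)/2 = 3.753 × 10^-3 mol
From the 2:5 ratio, n(MnO4^-) in the aliquot = 2/5 × 3.753 × 10^-3 = 1.501 × 10^-3 mol
[MnO4^-] = 1.501 × 10^-3 / 0.02054 = 0.07308 mol/L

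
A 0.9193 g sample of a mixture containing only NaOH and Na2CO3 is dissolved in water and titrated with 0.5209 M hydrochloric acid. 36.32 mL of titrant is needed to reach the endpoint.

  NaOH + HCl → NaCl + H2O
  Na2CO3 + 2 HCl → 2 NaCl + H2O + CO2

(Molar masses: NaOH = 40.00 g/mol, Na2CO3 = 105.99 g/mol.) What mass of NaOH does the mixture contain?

n(HCl) = 0.03632 × 0.5209 = 0.01892 mol
Let x = n(NaOH), y = n(Na2CO3).
Titrant: 1x + 2y = 0.01892;  mass: 40.00x + 105.99y = 0.9193
Solving, x = 6.411 × 10^-3 mol, y = 6.254 × 10^-3 mol
mass of NaOH = 6.411 × 10^-3 × 40.00 = 0.2565 g

0.2565 g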